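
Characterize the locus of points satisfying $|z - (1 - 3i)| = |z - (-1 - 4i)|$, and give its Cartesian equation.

|z - z1| = |z - z2| means z is equidistant from z1 and z2,
i.e. the perpendicular bisector of the segment from (1, -3) to (-1, -4) (midpoint (0, -7/2)).
With z = x + yi, square both sides:
(x - 1)^2 + (y - (-3))^2 = (x - (-1))^2 + (y - (-4))^2
The x^2 and y^2 terms cancel: -4x + (-2)y = 17 - 10 = 7
Simplify: 4x + 2y = -7
Locus: Perpendicular bisector of the segment from (1, -3) to (-1, -4): the line 4x + 2y = -7


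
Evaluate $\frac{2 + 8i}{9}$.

Divisor is real, so divide each part by 9:
= 2/9 + (8/9)i


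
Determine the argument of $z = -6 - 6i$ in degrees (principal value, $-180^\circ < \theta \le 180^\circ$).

θ = arctan(b/a) = arctan(-6/-6) (quadrant-adjusted) = -135°


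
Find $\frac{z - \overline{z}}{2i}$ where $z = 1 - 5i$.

z - conjugate(z) = 2bi
(z - conjugate(z))/(2i) = 2bi/(2i) = b = -5


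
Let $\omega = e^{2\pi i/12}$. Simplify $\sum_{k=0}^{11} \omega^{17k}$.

Let ζ = ω^17 = e^(2πi·17/12). Since 12 ∤ 17, ζ ≠ 1.
Sum = Σ_{k=0}^{11} ζ^k = (ζ^12 - 1)/(ζ - 1) = (ω^{17·12} - 1)/(ζ - 1) = (1 - 1)/(ζ - 1) = 0


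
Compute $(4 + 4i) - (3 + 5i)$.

(4 - 3) + (4 - 5)i = 1 - i


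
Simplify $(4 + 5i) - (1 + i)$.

(4 - 1) + (5 - 1)i = 3 + 4i


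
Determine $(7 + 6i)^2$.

(a + bi)^2 = a^2 - b^2 + 2abi
= 7^2 - 6^2 + 2*7*6i
= 13 + 84i


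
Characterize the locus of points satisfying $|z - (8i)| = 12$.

|z - z0| = r describes a circle centered at z0 with radius r
Here z0 = 8i and r = 12
Locus: Circle centered at (0, 8) with radius 12


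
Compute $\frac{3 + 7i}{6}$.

Divisor is real, so divide each part by 6:
= 1/2 + (7/6)i


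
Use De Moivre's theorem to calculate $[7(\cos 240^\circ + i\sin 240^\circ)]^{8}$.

By De Moivre: z^n = r^n(cos(nθ) + i sin(nθ))
= 7^8(cos(8*240°) + i sin(8*240°))
= 5764801(cos 120° + i sin 120°)
= -5764801/2 + (5764801*sqrt(3)/2)i


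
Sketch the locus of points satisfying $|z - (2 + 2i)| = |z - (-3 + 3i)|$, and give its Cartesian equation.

|z - z1| = |z - z2| means z is equidistant from z1 and z2,
i.e. the perpendicular bisector of the segment from (2, 2) to (-3, 3) (midpoint (-1/2, 5/2)).
With z = x + yi, square both sides:
(x - 2)^2 + (y - 2)^2 = (x - (-3))^2 + (y - 3)^2
The x^2 and y^2 terms cancel: -10x + 2y = 18 - 8 = 10
Simplify: 5x - y = -5
Locus: Perpendicular bisector of the segment from (2, 2) to (-3, 3): the line 5x - y = -5


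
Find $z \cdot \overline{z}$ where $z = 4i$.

z * conjugate(z) = |z|^2 = a^2 + b^2
= 0^2 + 4^2 = 16


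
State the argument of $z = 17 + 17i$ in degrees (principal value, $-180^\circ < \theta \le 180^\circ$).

θ = arctan(b/a) = arctan(17/17) (quadrant-adjusted) = 45°


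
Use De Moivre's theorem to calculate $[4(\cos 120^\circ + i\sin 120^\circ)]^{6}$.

By De Moivre: z^n = r^n(cos(nθ) + i sin(nθ))
= 4^6(cos(6*120°) + i sin(6*120°))
= 4096(cos 0° + i sin 0°)
= 4096


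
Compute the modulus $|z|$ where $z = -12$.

|z| = sqrt(a^2 + b^2) = sqrt((-12)^2 + 0^2) = sqrt(144) = 12


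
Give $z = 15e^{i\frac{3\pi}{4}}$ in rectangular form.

a = r cos θ = 15 * -sqrt(2)/2 = -15*sqrt(2)/2
b = r sin θ = 15 * sqrt(2)/2 = 15*sqrt(2)/2
z = -15*sqrt(2)/2 + (15*sqrt(2)/2)i


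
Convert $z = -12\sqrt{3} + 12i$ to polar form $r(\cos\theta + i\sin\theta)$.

r = |z| = sqrt(a^2 + b^2) = sqrt((-12*sqrt(3))^2 + (12)^2) = sqrt(432 + 144) = sqrt(576) = 24
θ = arctan(b/a) = arctan(12/-20.7846) (quadrant-adjusted) = 150°
z = 24(cos 150° + i sin 150°)


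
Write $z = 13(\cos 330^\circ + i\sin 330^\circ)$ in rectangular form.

a = r cos θ = 13 * sqrt(3)/2 = 13*sqrt(3)/2
b = r sin θ = 13 * -1/2 = -13/2
z = 13*sqrt(3)/2 - (13/2)i


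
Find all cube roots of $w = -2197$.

|w| = 2197, arg(w) = 180°
Root modulus = 2197^(1/3) = 13
Root arguments: θ_k = (180° + 360°k)/3 for k = 0, 1, ..., 2
Roots: 13/2 + (13*sqrt(3)/2)i, -13, 13/2 - (13*sqrt(3)/2)i


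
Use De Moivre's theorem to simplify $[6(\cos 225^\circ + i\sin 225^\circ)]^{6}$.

By De Moivre: z^n = r^n(cos(nθ) + i sin(nθ))
= 6^6(cos(6*225°) + i sin(6*225°))
= 46656(cos 270° + i sin 270°)
= -46656i


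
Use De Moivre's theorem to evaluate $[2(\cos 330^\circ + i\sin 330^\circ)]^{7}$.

By De Moivre: z^n = r^n(cos(nθ) + i sin(nθ))
= 2^7(cos(7*330°) + i sin(7*330°))
= 128(cos 150° + i sin 150°)
= -64*sqrt(3) + 64i


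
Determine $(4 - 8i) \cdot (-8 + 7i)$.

(a1*a2 - b1*b2) + (a1*b2 + b1*a2)i
= (-32 - (-56)) + (28 + 64)i
= 24 + 92i


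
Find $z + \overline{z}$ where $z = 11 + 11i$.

z + conjugate(z) = (a + bi) + (a - bi) = 2a
= 2 * 11 = 22


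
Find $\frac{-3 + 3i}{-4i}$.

Multiply numerator and denominator by conjugate (4i):
= (-3 + 3i)(4i) / (0^2 + (-4)^2)
= (-12 - 12i) / 16
Divide through by 4: (-3 - 3i) / 4
= -3/4 - (3/4)i


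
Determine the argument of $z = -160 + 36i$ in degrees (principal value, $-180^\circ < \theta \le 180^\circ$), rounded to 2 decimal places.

θ = arctan(b/a) = arctan(36/-160) (quadrant-adjusted) = 167.32°


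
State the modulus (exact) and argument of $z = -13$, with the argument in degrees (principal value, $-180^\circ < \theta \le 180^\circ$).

|z| = sqrt((-13)^2 + 0^2) = 13
b = 0 and a < 0, so z lies on the negative real axis: arg(z) = 180°


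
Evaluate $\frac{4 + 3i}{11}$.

Divisor is real, so divide each part by 11:
= 4/11 + (3/11)i


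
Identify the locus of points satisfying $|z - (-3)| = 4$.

|z - z0| = r describes a circle centered at z0 with radius r
Here z0 = -3 and r = 4
Locus: Circle centered at (-3, 0) with radius 4


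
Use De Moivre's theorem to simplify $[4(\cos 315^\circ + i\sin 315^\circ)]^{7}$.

By De Moivre: z^n = r^n(cos(nθ) + i sin(nθ))
= 4^7(cos(7*315°) + i sin(7*315°))
= 16384(cos 45° + i sin 45°)
= 8192*sqrt(2) + 8192*sqrt(2)i


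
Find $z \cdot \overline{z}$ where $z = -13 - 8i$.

z * conjugate(z) = |z|^2 = a^2 + b^2
= (-13)^2 + (-8)^2 = 233


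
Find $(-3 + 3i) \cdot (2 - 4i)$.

(a1*a2 - b1*b2) + (a1*b2 + b1*a2)i
= (-6 - (-12)) + (12 + 6)i
= 6 + 18i


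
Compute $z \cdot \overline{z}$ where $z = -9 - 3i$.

z * conjugate(z) = |z|^2 = a^2 + b^2
= (-9)^2 + (-3)^2 = 90


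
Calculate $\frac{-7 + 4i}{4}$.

Divisor is real, so divide each part by 4:
= -7/4 + i


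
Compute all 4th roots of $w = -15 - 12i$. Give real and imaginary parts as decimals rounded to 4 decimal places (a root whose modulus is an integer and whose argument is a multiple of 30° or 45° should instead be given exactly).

|w| = sqrt(369) ≈ 19.209373, arg(w) ≈ 218.659808°
Root modulus = sqrt(369)^(1/4) ≈ 2.093526
Root arguments: θ_k = (arg(w) + 360°k)/4 for k = 0, 1, ..., 3
Compute each root as (root modulus)(cos θ_k + i sin θ_k) using full-precision intermediates, then round to 4 decimal places.
Roots: 1.2108 + 1.7079i, -1.7079 + 1.2108i, -1.2108 - 1.7079i, 1.7079 - 1.2108i


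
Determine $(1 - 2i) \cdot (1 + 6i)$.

(a1*a2 - b1*b2) + (a1*b2 + b1*a2)i
= (1 - (-12)) + (6 + (-2))i
= 13 + 4i


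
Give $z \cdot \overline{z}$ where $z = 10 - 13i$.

z * conjugate(z) = |z|^2 = a^2 + b^2
= 10^2 + (-13)^2 = 269


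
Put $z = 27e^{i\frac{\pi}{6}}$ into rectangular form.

a = r cos θ = 27 * sqrt(3)/2 = 27*sqrt(3)/2
b = r sin θ = 27 * 1/2 = 27/2
z = 27*sqrt(3)/2 + (27/2)i


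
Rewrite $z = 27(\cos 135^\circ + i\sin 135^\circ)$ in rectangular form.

a = r cos θ = 27 * -sqrt(2)/2 = -27*sqrt(2)/2
b = r sin θ = 27 * sqrt(2)/2 = 27*sqrt(2)/2
z = -27*sqrt(2)/2 + (27*sqrt(2)/2)i


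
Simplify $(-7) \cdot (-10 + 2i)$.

(a1*a2 - b1*b2) + (a1*b2 + b1*a2)i
= (70 - 0) + (-14 + 0)i
= 70 - 14i


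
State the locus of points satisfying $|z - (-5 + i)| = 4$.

|z - z0| = r describes a circle centered at z0 with radius r
Here z0 = -5 + i and r = 4
Locus: Circle centered at (-5, 1) with radius 4


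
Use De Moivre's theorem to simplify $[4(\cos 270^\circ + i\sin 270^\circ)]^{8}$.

By De Moivre: z^n = r^n(cos(nθ) + i sin(nθ))
= 4^8(cos(8*270°) + i sin(8*270°))
= 65536(cos 0° + i sin 0°)
= 65536


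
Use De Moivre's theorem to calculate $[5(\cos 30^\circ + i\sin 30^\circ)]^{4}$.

By De Moivre: z^n = r^n(cos(nθ) + i sin(nθ))
= 5^4(cos(4*30°) + i sin(4*30°))
= 625(cos 120° + i sin 120°)
= -625/2 + (625*sqrt(3)/2)i


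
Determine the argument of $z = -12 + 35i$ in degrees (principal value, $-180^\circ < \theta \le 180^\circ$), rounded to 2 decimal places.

θ = arctan(b/a) = arctan(35/-12) (quadrant-adjusted) = 108.92°


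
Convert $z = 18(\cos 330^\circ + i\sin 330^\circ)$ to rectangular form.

a = r cos θ = 18 * sqrt(3)/2 = 9*sqrt(3)
b = r sin θ = 18 * -1/2 = -9
z = 9*sqrt(3) - 9i


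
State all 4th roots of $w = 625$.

|w| = 625, arg(w) = 0°
Root modulus = 625^(1/4) = 5
Root arguments: θ_k = (0° + 360°k)/4 for k = 0, 1, ..., 3
Roots: 5, 5i, -5, -5i


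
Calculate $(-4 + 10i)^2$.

(a + bi)^2 = a^2 - b^2 + 2abi
= (-4)^2 - 10^2 + 2*(-4)*10i
= -84 - 80i


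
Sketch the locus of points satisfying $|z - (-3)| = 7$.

|z - z0| = r describes a circle centered at z0 with radius r
Here z0 = -3 and r = 7
Locus: Circle centered at (-3, 0) with radius 7


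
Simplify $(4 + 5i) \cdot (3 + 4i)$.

(a1*a2 - b1*b2) + (a1*b2 + b1*a2)i
= (12 - 20) + (16 + 15)i
= -8 + 31i


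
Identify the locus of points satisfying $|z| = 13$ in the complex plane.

|z| = 13 means sqrt(x^2 + y^2) = 13
This is a circle of radius 13 centered at the origin


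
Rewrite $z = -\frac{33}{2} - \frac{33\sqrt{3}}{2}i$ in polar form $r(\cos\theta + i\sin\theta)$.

r = |z| = sqrt(a^2 + b^2) = sqrt((-33/2)^2 + (-33*sqrt(3)/2)^2) = sqrt(1089/4 + 3267/4) = sqrt(1089) = 33
θ = arctan(b/a) = arctan(-28.5788/-16.5) (quadrant-adjusted) = 240°
z = 33(cos 240° + i sin 240°)


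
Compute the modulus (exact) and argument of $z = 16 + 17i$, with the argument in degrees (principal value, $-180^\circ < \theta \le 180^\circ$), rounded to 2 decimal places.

|z| = sqrt(16^2 + 17^2) = sqrt(545)
arg(z) = arctan(b/a) = arctan(17/16) (quadrant-adjusted) = 46.74°


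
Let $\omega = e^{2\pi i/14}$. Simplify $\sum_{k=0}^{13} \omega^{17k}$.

Let ζ = ω^17 = e^(2πi·17/14). Since 14 ∤ 17, ζ ≠ 1.
Sum = Σ_{k=0}^{13} ζ^k = (ζ^14 - 1)/(ζ - 1) = (ω^{17·14} - 1)/(ζ - 1) = (1 - 1)/(ζ - 1) = 0


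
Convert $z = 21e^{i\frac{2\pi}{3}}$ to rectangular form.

a = r cos θ = 21 * -1/2 = -21/2
b = r sin θ = 21 * sqrt(3)/2 = 21*sqrt(3)/2
z = -21/2 + (21*sqrt(3)/2)i


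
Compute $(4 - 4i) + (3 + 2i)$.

(4 + 3) + (-4 + 2)i = 7 - 2i


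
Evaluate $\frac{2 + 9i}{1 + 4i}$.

Multiply numerator and denominator by conjugate (1 - 4i):
= (2 + 9i)(1 - 4i) / (1^2 + 4^2)
= (38 + i) / 17
= 38/17 + (1/17)i


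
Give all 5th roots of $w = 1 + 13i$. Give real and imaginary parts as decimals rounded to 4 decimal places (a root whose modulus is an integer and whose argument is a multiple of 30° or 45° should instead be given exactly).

|w| = sqrt(170) ≈ 13.038405, arg(w) ≈ 85.601295°
Root modulus = sqrt(170)^(1/5) ≈ 1.671263
Root arguments: θ_k = (arg(w) + 360°k)/5 for k = 0, 1, ..., 4
Compute each root as (root modulus)(cos θ_k + i sin θ_k) using full-precision intermediates, then round to 4 decimal places.
Roots: 1.5972 + 0.4920i, 0.0257 + 1.6711i, -1.5813 + 0.5408i, -1.0030 - 1.3368i, 0.9615 - 1.3670i


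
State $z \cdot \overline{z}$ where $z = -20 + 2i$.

z * conjugate(z) = |z|^2 = a^2 + b^2
= (-20)^2 + 2^2 = 404


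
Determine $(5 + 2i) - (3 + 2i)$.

(5 - 3) + (2 - 2)i = 2


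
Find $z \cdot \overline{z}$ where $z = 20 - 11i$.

z * conjugate(z) = |z|^2 = a^2 + b^2
= 20^2 + (-11)^2 = 521


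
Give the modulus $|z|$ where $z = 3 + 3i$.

|z| = sqrt(a^2 + b^2) = sqrt(3^2 + 3^2) = sqrt(18) = sqrt(18)


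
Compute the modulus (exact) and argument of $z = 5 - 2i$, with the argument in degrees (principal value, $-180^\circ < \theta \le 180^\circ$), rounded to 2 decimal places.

|z| = sqrt(5^2 + (-2)^2) = sqrt(29)
arg(z) = arctan(b/a) = arctan(-2/5) (quadrant-adjusted) = -21.80°


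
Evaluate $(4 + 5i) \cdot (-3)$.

(a1*a2 - b1*b2) + (a1*b2 + b1*a2)i
= (-12 - 0) + (0 + (-15))i
= -12 - 15i


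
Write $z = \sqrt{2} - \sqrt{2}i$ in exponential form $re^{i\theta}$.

r = |z| = sqrt((sqrt(2))^2 + (-sqrt(2))^2) = sqrt(2 + 2) = sqrt(4) = 2
θ = arctan(b/a) = arctan(-1.4142/1.4142) (quadrant-adjusted) = -45° = -π/4
z = 2e^(-i*π/4)


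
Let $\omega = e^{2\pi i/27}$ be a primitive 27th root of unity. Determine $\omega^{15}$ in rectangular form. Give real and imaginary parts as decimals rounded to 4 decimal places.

ω^15 = e^(2πi·15/27) = e^(i·10π/9)
= cos(10π/9) + i sin(10π/9)
= -0.9397 - 0.3420i


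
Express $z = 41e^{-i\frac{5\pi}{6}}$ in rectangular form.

a = r cos θ = 41 * -sqrt(3)/2 = -41*sqrt(3)/2
b = r sin θ = 41 * -1/2 = -41/2
z = -41*sqrt(3)/2 - (41/2)i


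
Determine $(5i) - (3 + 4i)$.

(0 - 3) + (5 - 4)i = -3 + i


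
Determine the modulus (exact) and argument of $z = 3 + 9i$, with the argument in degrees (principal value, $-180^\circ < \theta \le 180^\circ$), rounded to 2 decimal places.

|z| = sqrt(3^2 + 9^2) = sqrt(90)
arg(z) = arctan(b/a) = arctan(9/3) (quadrant-adjusted) = 71.57°


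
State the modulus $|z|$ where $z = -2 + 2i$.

|z| = sqrt(a^2 + b^2) = sqrt((-2)^2 + 2^2) = sqrt(8) = sqrt(8)


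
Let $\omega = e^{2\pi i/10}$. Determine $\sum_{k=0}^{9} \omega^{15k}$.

Let ζ = ω^15 = e^(2πi·15/10). Since 10 ∤ 15, ζ ≠ 1.
Sum = Σ_{k=0}^{9} ζ^k = (ζ^10 - 1)/(ζ - 1) = (ω^{15·10} - 1)/(ζ - 1) = (1 - 1)/(ζ - 1) = 0


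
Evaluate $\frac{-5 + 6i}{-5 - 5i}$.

Multiply numerator and denominator by conjugate (-5 + 5i):
= (-5 + 6i)(-5 + 5i) / ((-5)^2 + (-5)^2)
= (-5 - 55i) / 50
Divide through by 5: (-1 - 11i) / 10
= -1/10 - (11/10)i


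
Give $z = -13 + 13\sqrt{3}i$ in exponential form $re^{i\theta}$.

r = |z| = sqrt((-13)^2 + (13*sqrt(3))^2) = sqrt(169 + 507) = sqrt(676) = 26
θ = arctan(b/a) = arctan(22.5167/-13) (quadrant-adjusted) = 120° = 2π/3
z = 26e^(i*2π/3)


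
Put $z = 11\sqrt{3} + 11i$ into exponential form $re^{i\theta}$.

r = |z| = sqrt((11*sqrt(3))^2 + (11)^2) = sqrt(363 + 121) = sqrt(484) = 22
θ = arctan(b/a) = arctan(11/19.0526) (quadrant-adjusted) = 30° = π/6
z = 22e^(i*π/6)


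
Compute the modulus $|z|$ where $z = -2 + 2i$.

|z| = sqrt(a^2 + b^2) = sqrt((-2)^2 + 2^2) = sqrt(8) = sqrt(8)


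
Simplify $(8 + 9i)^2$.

(a + bi)^2 = a^2 - b^2 + 2abi
= 8^2 - 9^2 + 2*8*9i
= -17 + 144i


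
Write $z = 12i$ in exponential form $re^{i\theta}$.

r = |z| = sqrt((0)^2 + (12)^2) = sqrt(0 + 144) = sqrt(144) = 12
a = 0 and b > 0, so z lies on the positive imaginary axis: θ = 90° = π/2
z = 12e^(i*π/2)


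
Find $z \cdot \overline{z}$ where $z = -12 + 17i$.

z * conjugate(z) = |z|^2 = a^2 + b^2
= (-12)^2 + 17^2 = 433


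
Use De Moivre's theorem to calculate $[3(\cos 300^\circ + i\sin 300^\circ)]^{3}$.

By De Moivre: z^n = r^n(cos(nθ) + i sin(nθ))
= 3^3(cos(3*300°) + i sin(3*300°))
= 27(cos 180° + i sin 180°)
= -27


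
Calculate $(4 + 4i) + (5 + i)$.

(4 + 5) + (4 + 1)i = 9 + 5i


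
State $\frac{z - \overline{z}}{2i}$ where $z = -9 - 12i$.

z - conjugate(z) = 2bi
(z - conjugate(z))/(2i) = 2bi/(2i) = b = -12


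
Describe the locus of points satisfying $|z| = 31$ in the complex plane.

|z| = 31 means sqrt(x^2 + y^2) = 31
This is a circle of radius 31 centered at the origin


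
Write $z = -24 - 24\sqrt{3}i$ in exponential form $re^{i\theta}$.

r = |z| = sqrt((-24)^2 + (-24*sqrt(3))^2) = sqrt(576 + 1728) = sqrt(2304) = 48
θ = arctan(b/a) = arctan(-41.5692/-24) (quadrant-adjusted) = 240° = 4π/3
z = 48e^(i*4π/3)


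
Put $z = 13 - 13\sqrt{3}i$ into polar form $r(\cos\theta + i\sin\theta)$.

r = |z| = sqrt(a^2 + b^2) = sqrt((13)^2 + (-13*sqrt(3))^2) = sqrt(169 + 507) = sqrt(676) = 26
θ = arctan(b/a) = arctan(-22.5167/13) (quadrant-adjusted) = 300°
z = 26(cos 300° + i sin 300°)


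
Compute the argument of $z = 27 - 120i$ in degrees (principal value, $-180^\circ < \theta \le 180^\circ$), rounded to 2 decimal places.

θ = arctan(b/a) = arctan(-120/27) (quadrant-adjusted) = -77.32°


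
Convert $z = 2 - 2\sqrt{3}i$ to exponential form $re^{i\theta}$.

r = |z| = sqrt((2)^2 + (-2*sqrt(3))^2) = sqrt(4 + 12) = sqrt(16) = 4
θ = arctan(b/a) = arctan(-3.4641/2) (quadrant-adjusted) = -60° = -π/3
z = 4e^(-i*π/3)


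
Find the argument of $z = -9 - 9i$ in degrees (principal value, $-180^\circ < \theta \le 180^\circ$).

θ = arctan(b/a) = arctan(-9/-9) (quadrant-adjusted) = -135°


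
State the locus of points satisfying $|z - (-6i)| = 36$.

|z - z0| = r describes a circle centered at z0 with radius r
Here z0 = -6i and r = 36
Locus: Circle centered at (0, -6) with radius 36


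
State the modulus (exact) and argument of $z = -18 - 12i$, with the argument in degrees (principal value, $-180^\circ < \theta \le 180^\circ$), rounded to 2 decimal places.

|z| = sqrt((-18)^2 + (-12)^2) = sqrt(468)
arg(z) = arctan(b/a) = arctan(-12/-18) (quadrant-adjusted) = -146.31°


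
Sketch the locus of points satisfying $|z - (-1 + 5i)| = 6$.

|z - z0| = r describes a circle centered at z0 with radius r
Here z0 = -1 + 5i and r = 6
Locus: Circle centered at (-1, 5) with radius 6


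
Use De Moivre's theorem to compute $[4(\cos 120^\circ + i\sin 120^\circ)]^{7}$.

By De Moivre: z^n = r^n(cos(nθ) + i sin(nθ))
= 4^7(cos(7*120°) + i sin(7*120°))
= 16384(cos 120° + i sin 120°)
= -8192 + 8192*sqrt(3)i


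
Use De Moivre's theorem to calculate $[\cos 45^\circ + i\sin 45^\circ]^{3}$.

By De Moivre: z^n = r^n(cos(nθ) + i sin(nθ))
= 1^3(cos(3*45°) + i sin(3*45°))
= 1(cos 135° + i sin 135°)
= -sqrt(2)/2 + (sqrt(2)/2)i


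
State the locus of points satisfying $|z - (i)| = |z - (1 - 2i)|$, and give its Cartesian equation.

|z - z1| = |z - z2| means z is equidistant from z1 and z2,
i.e. the perpendicular bisector of the segment from (0, 1) to (1, -2) (midpoint (1/2, -1/2)).
With z = x + yi, square both sides:
(x - 0)^2 + (y - 1)^2 = (x - 1)^2 + (y - (-2))^2
The x^2 and y^2 terms cancel: 2x + (-6)y = 5 - 1 = 4
Simplify: x - 3y = 2
Locus: Perpendicular bisector of the segment from (0, 1) to (1, -2): the line x - 3y = 2


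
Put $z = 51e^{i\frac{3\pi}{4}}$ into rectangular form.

a = r cos θ = 51 * -sqrt(2)/2 = -51*sqrt(2)/2
b = r sin θ = 51 * sqrt(2)/2 = 51*sqrt(2)/2
z = -51*sqrt(2)/2 + (51*sqrt(2)/2)i


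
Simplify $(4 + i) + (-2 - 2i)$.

(4 + (-2)) + (1 + (-2))i = 2 - i


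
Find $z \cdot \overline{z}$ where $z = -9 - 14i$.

z * conjugate(z) = |z|^2 = a^2 + b^2
= (-9)^2 + (-14)^2 = 277


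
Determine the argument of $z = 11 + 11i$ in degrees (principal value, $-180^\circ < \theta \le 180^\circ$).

θ = arctan(b/a) = arctan(11/11) (quadrant-adjusted) = 45°


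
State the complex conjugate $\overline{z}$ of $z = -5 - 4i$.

If z = a + bi, then conjugate(z) = a - bi
conjugate(-5 - 4i) = -5 + 4i


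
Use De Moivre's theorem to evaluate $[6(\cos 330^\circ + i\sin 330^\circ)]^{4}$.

By De Moivre: z^n = r^n(cos(nθ) + i sin(nθ))
= 6^4(cos(4*330°) + i sin(4*330°))
= 1296(cos 240° + i sin 240°)
= -648 - 648*sqrt(3)i


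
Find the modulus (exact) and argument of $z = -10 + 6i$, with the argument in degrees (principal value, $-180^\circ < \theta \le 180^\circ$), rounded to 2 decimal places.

|z| = sqrt((-10)^2 + 6^2) = sqrt(136)
arg(z) = arctan(b/a) = arctan(6/-10) (quadrant-adjusted) = 149.04°


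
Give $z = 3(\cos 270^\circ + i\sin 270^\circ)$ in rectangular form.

a = r cos θ = 3 * 0 = 0
b = r sin θ = 3 * -1 = -3
z = -3i


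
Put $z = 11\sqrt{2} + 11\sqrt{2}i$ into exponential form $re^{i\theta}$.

r = |z| = sqrt((11*sqrt(2))^2 + (11*sqrt(2))^2) = sqrt(242 + 242) = sqrt(484) = 22
θ = arctan(b/a) = arctan(15.5563/15.5563) (quadrant-adjusted) = 45° = π/4
z = 22e^(i*π/4)


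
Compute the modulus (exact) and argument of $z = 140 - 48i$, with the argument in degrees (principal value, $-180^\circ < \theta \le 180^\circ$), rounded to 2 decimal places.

|z| = sqrt(140^2 + (-48)^2) = 148
arg(z) = arctan(b/a) = arctan(-48/140) (quadrant-adjusted) = -18.92°


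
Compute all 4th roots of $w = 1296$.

|w| = 1296, arg(w) = 0°
Root modulus = 1296^(1/4) = 6
Root arguments: θ_k = (0° + 360°k)/4 for k = 0, 1, ..., 3
Roots: 6, 6i, -6, -6i


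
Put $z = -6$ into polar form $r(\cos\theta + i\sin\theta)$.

r = |z| = sqrt(a^2 + b^2) = sqrt((-6)^2 + (0)^2) = sqrt(36 + 0) = sqrt(36) = 6
b = 0 and a < 0, so z lies on the negative real axis: θ = 180°
z = 6(cos 180° + i sin 180°)


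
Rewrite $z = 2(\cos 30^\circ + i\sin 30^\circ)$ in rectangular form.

a = r cos θ = 2 * sqrt(3)/2 = sqrt(3)
b = r sin θ = 2 * 1/2 = 1
z = sqrt(3) + i


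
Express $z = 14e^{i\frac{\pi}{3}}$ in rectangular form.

a = r cos θ = 14 * 1/2 = 7
b = r sin θ = 14 * sqrt(3)/2 = 7*sqrt(3)
z = 7 + 7*sqrt(3)i


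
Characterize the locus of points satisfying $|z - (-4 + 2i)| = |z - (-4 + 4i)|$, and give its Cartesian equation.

|z - z1| = |z - z2| means z is equidistant from z1 and z2,
i.e. the perpendicular bisector of the segment from (-4, 2) to (-4, 4) (midpoint (-4, 3)).
With z = x + yi, square both sides:
(x - (-4))^2 + (y - 2)^2 = (x - (-4))^2 + (y - 4)^2
The x^2 and y^2 terms cancel: 0x + 4y = 32 - 20 = 12
Simplify: y = 3
Locus: Perpendicular bisector of the segment from (-4, 2) to (-4, 4): the line y = 3


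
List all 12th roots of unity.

ω_k = e^(2πik/12) = cos(2πk/12) + i sin(2πk/12) for k = 0, 1, ..., 11
Roots: 1, sqrt(3)/2 + (1/2)i, 1/2 + (sqrt(3)/2)i, i, -1/2 + (sqrt(3)/2)i, -sqrt(3)/2 + (1/2)i, -1, -sqrt(3)/2 - (1/2)i, -1/2 - (sqrt(3)/2)i, -i, 1/2 - (sqrt(3)/2)i, sqrt(3)/2 - (1/2)i


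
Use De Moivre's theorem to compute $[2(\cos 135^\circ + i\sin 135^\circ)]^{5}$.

By De Moivre: z^n = r^n(cos(nθ) + i sin(nθ))
= 2^5(cos(5*135°) + i sin(5*135°))
= 32(cos 315° + i sin 315°)
= 16*sqrt(2) - 16*sqrt(2)i


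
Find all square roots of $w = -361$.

|w| = 361, arg(w) = 180°
Root modulus = 361^(1/2) = 19
Root arguments: θ_k = (180° + 360°k)/2 for k = 0, 1, ..., 1
Roots: 19i, -19i


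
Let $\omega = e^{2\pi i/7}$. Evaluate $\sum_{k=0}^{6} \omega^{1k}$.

Let ζ = ω^1 = e^(2πi·1/7). Since 7 ∤ 1, ζ ≠ 1.
Sum = Σ_{k=0}^{6} ζ^k = (ζ^7 - 1)/(ζ - 1) = (ω^{1·7} - 1)/(ζ - 1) = (1 - 1)/(ζ - 1) = 0


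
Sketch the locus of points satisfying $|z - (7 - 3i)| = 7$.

|z - z0| = r describes a circle centered at z0 with radius r
Here z0 = 7 - 3i and r = 7
Locus: Circle centered at (7, -3) with radius 7


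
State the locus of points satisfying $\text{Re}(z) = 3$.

Re(z) = x where z = x + yi; the equation x = 3 is satisfied by all points with that x-coordinate
Locus: Vertical line x = 3


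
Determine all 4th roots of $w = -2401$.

|w| = 2401, arg(w) = 180°
Root modulus = 2401^(1/4) = 7
Root arguments: θ_k = (180° + 360°k)/4 for k = 0, 1, ..., 3
Roots: 7*sqrt(2)/2 + (7*sqrt(2)/2)i, -7*sqrt(2)/2 + (7*sqrt(2)/2)i, -7*sqrt(2)/2 - (7*sqrt(2)/2)i, 7*sqrt(2)/2 - (7*sqrt(2)/2)i


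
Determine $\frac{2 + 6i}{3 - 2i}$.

Multiply numerator and denominator by conjugate (3 + 2i):
= (2 + 6i)(3 + 2i) / (3^2 + (-2)^2)
= (-6 + 22i) / 13
= -6/13 + (22/13)i


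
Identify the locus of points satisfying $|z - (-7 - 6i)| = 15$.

|z - z0| = r describes a circle centered at z0 with radius r
Here z0 = -7 - 6i and r = 15
Locus: Circle centered at (-7, -6) with radius 15


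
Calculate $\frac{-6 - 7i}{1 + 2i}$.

Multiply numerator and denominator by conjugate (1 - 2i):
= (-6 - 7i)(1 - 2i) / (1^2 + 2^2)
= (-20 + 5i) / 5
= -4 + i


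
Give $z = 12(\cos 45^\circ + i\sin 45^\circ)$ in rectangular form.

a = r cos θ = 12 * sqrt(2)/2 = 6*sqrt(2)
b = r sin θ = 12 * sqrt(2)/2 = 6*sqrt(2)
z = 6*sqrt(2) + 6*sqrt(2)i


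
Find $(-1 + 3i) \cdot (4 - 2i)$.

(a1*a2 - b1*b2) + (a1*b2 + b1*a2)i
= (-4 - (-6)) + (2 + 12)i
= 2 + 14i


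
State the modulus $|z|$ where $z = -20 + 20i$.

|z| = sqrt(a^2 + b^2) = sqrt((-20)^2 + 20^2) = sqrt(800) = sqrt(800)


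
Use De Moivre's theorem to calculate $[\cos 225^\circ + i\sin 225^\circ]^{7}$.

By De Moivre: z^n = r^n(cos(nθ) + i sin(nθ))
= 1^7(cos(7*225°) + i sin(7*225°))
= 1(cos 135° + i sin 135°)
= -sqrt(2)/2 + (sqrt(2)/2)i


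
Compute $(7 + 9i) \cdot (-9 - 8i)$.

(a1*a2 - b1*b2) + (a1*b2 + b1*a2)i
= (-63 - (-72)) + (-56 + (-81))i
= 9 - 137i


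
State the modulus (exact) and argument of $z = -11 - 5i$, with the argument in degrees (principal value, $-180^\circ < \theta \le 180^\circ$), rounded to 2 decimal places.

|z| = sqrt((-11)^2 + (-5)^2) = sqrt(146)
arg(z) = arctan(b/a) = arctan(-5/-11) (quadrant-adjusted) = -155.56°


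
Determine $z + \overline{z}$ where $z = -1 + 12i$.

z + conjugate(z) = (a + bi) + (a - bi) = 2a
= 2 * (-1) = -2


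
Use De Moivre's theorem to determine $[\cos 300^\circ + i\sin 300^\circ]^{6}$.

By De Moivre: z^n = r^n(cos(nθ) + i sin(nθ))
= 1^6(cos(6*300°) + i sin(6*300°))
= 1(cos 0° + i sin 0°)
= 1


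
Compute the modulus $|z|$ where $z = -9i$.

|z| = sqrt(a^2 + b^2) = sqrt(0^2 + (-9)^2) = sqrt(81) = 9


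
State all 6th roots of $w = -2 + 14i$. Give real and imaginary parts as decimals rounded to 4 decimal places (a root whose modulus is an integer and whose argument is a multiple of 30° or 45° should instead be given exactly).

|w| = sqrt(200) ≈ 14.142136, arg(w) ≈ 98.130102°
Root modulus = sqrt(200)^(1/6) ≈ 1.555079
Root arguments: θ_k = (arg(w) + 360°k)/6 for k = 0, 1, ..., 5
Compute each root as (root modulus)(cos θ_k + i sin θ_k) using full-precision intermediates, then round to 4 decimal places.
Roots: 1.4922 + 0.4379i, 0.3669 + 1.5112i, -1.1253 + 1.0733i, -1.4922 - 0.4379i, -0.3669 - 1.5112i, 1.1253 - 1.0733i


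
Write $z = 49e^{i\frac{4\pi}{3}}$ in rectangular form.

a = r cos θ = 49 * -1/2 = -49/2
b = r sin θ = 49 * -sqrt(3)/2 = -49*sqrt(3)/2
z = -49/2 - (49*sqrt(3)/2)i


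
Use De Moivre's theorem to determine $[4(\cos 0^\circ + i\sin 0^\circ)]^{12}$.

By De Moivre: z^n = r^n(cos(nθ) + i sin(nθ))
= 4^12(cos(12*0°) + i sin(12*0°))
= 16777216(cos 0° + i sin 0°)
= 16777216


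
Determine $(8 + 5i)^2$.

(a + bi)^2 = a^2 - b^2 + 2abi
= 8^2 - 5^2 + 2*8*5i
= 39 + 80i


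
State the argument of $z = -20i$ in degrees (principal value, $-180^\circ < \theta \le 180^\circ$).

a = 0 and b < 0, so z lies on the negative imaginary axis: θ = -90°


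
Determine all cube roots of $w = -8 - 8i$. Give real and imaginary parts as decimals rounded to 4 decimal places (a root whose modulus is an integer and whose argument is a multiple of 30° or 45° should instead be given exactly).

|w| = sqrt(128) ≈ 11.313708, arg(w) = 225°
Root modulus = sqrt(128)^(1/3) ≈ 2.244924
Root arguments: θ_k = (225° + 360°k)/3 for k = 0, 1, ..., 2
Compute each root as (root modulus)(cos θ_k + i sin θ_k) using full-precision intermediates, then round to 4 decimal places.
Roots: 0.5810 + 2.1684i, -2.1684 - 0.5810i, 1.5874 - 1.5874i


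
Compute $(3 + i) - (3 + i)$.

(3 - 3) + (1 - 1)i = 0


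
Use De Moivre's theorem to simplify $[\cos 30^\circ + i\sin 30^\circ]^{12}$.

By De Moivre: z^n = r^n(cos(nθ) + i sin(nθ))
= 1^12(cos(12*30°) + i sin(12*30°))
= 1(cos 0° + i sin 0°)
= 1


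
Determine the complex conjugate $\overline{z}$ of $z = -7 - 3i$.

If z = a + bi, then conjugate(z) = a - bi
conjugate(-7 - 3i) = -7 + 3i


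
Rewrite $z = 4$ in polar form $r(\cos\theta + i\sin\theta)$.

r = |z| = sqrt(a^2 + b^2) = sqrt((4)^2 + (0)^2) = sqrt(16 + 0) = sqrt(16) = 4
b = 0 and a > 0, so z lies on the positive real axis: θ = 0°
z = 4(cos 0° + i sin 0°)


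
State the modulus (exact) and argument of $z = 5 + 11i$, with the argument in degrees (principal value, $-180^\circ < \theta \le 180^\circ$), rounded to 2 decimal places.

|z| = sqrt(5^2 + 11^2) = sqrt(146)
arg(z) = arctan(b/a) = arctan(11/5) (quadrant-adjusted) = 65.56°


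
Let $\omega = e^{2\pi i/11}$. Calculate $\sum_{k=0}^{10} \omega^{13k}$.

Let ζ = ω^13 = e^(2πi·13/11). Since 11 ∤ 13, ζ ≠ 1.
Sum = Σ_{k=0}^{10} ζ^k = (ζ^11 - 1)/(ζ - 1) = (ω^{13·11} - 1)/(ζ - 1) = (1 - 1)/(ζ - 1) = 0


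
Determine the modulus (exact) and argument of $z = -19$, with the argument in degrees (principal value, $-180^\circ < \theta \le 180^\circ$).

|z| = sqrt((-19)^2 + 0^2) = 19
b = 0 and a < 0, so z lies on the negative real axis: arg(z) = 180°


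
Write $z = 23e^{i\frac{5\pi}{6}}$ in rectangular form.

a = r cos θ = 23 * -sqrt(3)/2 = -23*sqrt(3)/2
b = r sin θ = 23 * 1/2 = 23/2
z = -23*sqrt(3)/2 + (23/2)i


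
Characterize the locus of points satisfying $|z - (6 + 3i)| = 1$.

|z - z0| = r describes a circle centered at z0 with radius r
Here z0 = 6 + 3i and r = 1
Locus: Circle centered at (6, 3) with radius 1


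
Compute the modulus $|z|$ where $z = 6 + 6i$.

|z| = sqrt(a^2 + b^2) = sqrt(6^2 + 6^2) = sqrt(72) = sqrt(72)


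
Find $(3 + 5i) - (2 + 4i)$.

(3 - 2) + (5 - 4)i = 1 + i


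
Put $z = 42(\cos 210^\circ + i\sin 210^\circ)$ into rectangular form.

a = r cos θ = 42 * -sqrt(3)/2 = -21*sqrt(3)
b = r sin θ = 42 * -1/2 = -21
z = -21*sqrt(3) - 21i


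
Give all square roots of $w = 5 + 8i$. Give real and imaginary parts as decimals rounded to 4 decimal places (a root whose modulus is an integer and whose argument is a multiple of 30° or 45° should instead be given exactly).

|w| = sqrt(89) ≈ 9.433981, arg(w) ≈ 57.994617°
Root modulus = sqrt(89)^(1/2) ≈ 3.071479
Root arguments: θ_k = (arg(w) + 360°k)/2 for k = 0, 1, ..., 1
Compute each root as (root modulus)(cos θ_k + i sin θ_k) using full-precision intermediates, then round to 4 decimal places.
Roots: 2.6864 + 1.4890i, -2.6864 - 1.4890i


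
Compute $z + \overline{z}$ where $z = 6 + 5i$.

z + conjugate(z) = (a + bi) + (a - bi) = 2a
= 2 * 6 = 12


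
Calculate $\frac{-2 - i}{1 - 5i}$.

Multiply numerator and denominator by conjugate (1 + 5i):
= (-2 - i)(1 + 5i) / (1^2 + (-5)^2)
= (3 - 11i) / 26
= 3/26 - (11/26)i


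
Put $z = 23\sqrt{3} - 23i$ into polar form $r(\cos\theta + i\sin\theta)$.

r = |z| = sqrt(a^2 + b^2) = sqrt((23*sqrt(3))^2 + (-23)^2) = sqrt(1587 + 529) = sqrt(2116) = 46
θ = arctan(b/a) = arctan(-23/39.8372) (quadrant-adjusted) = 330°
z = 46(cos 330° + i sin 330°)


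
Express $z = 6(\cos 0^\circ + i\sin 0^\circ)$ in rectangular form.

a = r cos θ = 6 * 1 = 6
b = r sin θ = 6 * 0 = 0
z = 6


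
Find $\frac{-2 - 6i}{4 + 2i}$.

Multiply numerator and denominator by conjugate (4 - 2i):
= (-2 - 6i)(4 - 2i) / (4^2 + 2^2)
= (-20 - 20i) / 20
= -1 - i


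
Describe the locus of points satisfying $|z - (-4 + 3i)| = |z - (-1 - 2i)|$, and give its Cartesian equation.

|z - z1| = |z - z2| means z is equidistant from z1 and z2,
i.e. the perpendicular bisector of the segment from (-4, 3) to (-1, -2) (midpoint (-5/2, 1/2)).
With z = x + yi, square both sides:
(x - (-4))^2 + (y - 3)^2 = (x - (-1))^2 + (y - (-2))^2
The x^2 and y^2 terms cancel: 6x + (-10)y = 5 - 25 = -20
Simplify: 3x - 5y = -10
Locus: Perpendicular bisector of the segment from (-4, 3) to (-1, -2): the line 3x - 5y = -10


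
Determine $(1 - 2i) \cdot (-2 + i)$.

(a1*a2 - b1*b2) + (a1*b2 + b1*a2)i
= (-2 - (-2)) + (1 + 4)i
= 5i


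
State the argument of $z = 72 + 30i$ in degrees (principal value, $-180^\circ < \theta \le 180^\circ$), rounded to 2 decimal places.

θ = arctan(b/a) = arctan(30/72) (quadrant-adjusted) = 22.62°


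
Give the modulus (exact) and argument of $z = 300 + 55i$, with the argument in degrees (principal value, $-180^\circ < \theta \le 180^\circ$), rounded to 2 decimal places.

|z| = sqrt(300^2 + 55^2) = 305
arg(z) = arctan(b/a) = arctan(55/300) (quadrant-adjusted) = 10.39°


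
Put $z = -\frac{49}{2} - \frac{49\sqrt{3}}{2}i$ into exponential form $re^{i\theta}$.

r = |z| = sqrt((-49/2)^2 + (-49*sqrt(3)/2)^2) = sqrt(2401/4 + 7203/4) = sqrt(2401) = 49
θ = arctan(b/a) = arctan(-42.4352/-24.5) (quadrant-adjusted) = -120° = -2π/3
z = 49e^(-i*2π/3)


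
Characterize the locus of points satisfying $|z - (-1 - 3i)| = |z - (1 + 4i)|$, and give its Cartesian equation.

|z - z1| = |z - z2| means z is equidistant from z1 and z2,
i.e. the perpendicular bisector of the segment from (-1, -3) to (1, 4) (midpoint (0, 1/2)).
With z = x + yi, square both sides:
(x - (-1))^2 + (y - (-3))^2 = (x - 1)^2 + (y - 4)^2
The x^2 and y^2 terms cancel: 4x + 14y = 17 - 10 = 7
Simplify: 4x + 14y = 7
Locus: Perpendicular bisector of the segment from (-1, -3) to (1, 4): the line 4x + 14y = 7


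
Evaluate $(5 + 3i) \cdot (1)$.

(a1*a2 - b1*b2) + (a1*b2 + b1*a2)i
= (5 - 0) + (0 + 3)i
= 5 + 3i


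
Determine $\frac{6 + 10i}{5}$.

Divisor is real, so divide each part by 5:
= 6/5 + 2i


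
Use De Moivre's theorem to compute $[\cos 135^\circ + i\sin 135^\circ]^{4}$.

By De Moivre: z^n = r^n(cos(nθ) + i sin(nθ))
= 1^4(cos(4*135°) + i sin(4*135°))
= 1(cos 180° + i sin 180°)
= -1


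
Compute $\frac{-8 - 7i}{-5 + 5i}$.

Multiply numerator and denominator by conjugate (-5 - 5i):
= (-8 - 7i)(-5 - 5i) / ((-5)^2 + 5^2)
= (5 + 75i) / 50
Divide through by 5: (1 + 15i) / 10
= 1/10 + (3/2)i


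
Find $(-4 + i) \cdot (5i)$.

(a1*a2 - b1*b2) + (a1*b2 + b1*a2)i
= (0 - 5) + (-20 + 0)i
= -5 - 20i


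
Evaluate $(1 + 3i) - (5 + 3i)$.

(1 - 5) + (3 - 3)i = -4


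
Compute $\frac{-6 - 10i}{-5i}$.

Multiply numerator and denominator by conjugate (5i):
= (-6 - 10i)(5i) / (0^2 + (-5)^2)
= (50 - 30i) / 25
Divide through by 5: (10 - 6i) / 5
= 2 - (6/5)i


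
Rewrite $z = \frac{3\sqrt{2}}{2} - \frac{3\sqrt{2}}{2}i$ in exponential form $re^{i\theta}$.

r = |z| = sqrt((3*sqrt(2)/2)^2 + (-3*sqrt(2)/2)^2) = sqrt(9/2 + 9/2) = sqrt(9) = 3
θ = arctan(b/a) = arctan(-2.1213/2.1213) (quadrant-adjusted) = -45° = -π/4
z = 3e^(-i*π/4)


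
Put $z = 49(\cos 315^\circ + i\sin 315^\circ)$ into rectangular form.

a = r cos θ = 49 * sqrt(2)/2 = 49*sqrt(2)/2
b = r sin θ = 49 * -sqrt(2)/2 = -49*sqrt(2)/2
z = 49*sqrt(2)/2 - (49*sqrt(2)/2)i


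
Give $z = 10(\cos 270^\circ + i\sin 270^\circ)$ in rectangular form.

a = r cos θ = 10 * 0 = 0
b = r sin θ = 10 * -1 = -10
z = -10i


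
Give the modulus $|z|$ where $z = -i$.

|z| = sqrt(a^2 + b^2) = sqrt(0^2 + (-1)^2) = sqrt(1) = 1


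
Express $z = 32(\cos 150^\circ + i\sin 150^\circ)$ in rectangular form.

a = r cos θ = 32 * -sqrt(3)/2 = -16*sqrt(3)
b = r sin θ = 32 * 1/2 = 16
z = -16*sqrt(3) + 16i


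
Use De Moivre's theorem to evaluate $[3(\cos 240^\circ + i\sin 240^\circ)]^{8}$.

By De Moivre: z^n = r^n(cos(nθ) + i sin(nθ))
= 3^8(cos(8*240°) + i sin(8*240°))
= 6561(cos 120° + i sin 120°)
= -6561/2 + (6561*sqrt(3)/2)i


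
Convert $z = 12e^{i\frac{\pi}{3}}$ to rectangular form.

a = r cos θ = 12 * 1/2 = 6
b = r sin θ = 12 * sqrt(3)/2 = 6*sqrt(3)
z = 6 + 6*sqrt(3)i


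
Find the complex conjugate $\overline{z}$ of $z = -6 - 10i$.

If z = a + bi, then conjugate(z) = a - bi
conjugate(-6 - 10i) = -6 + 10i


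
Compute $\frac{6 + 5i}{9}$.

Divisor is real, so divide each part by 9:
= 2/3 + (5/9)i


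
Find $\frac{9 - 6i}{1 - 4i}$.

Multiply numerator and denominator by conjugate (1 + 4i):
= (9 - 6i)(1 + 4i) / (1^2 + (-4)^2)
= (33 + 30i) / 17
= 33/17 + (30/17)i


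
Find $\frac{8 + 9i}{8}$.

Divisor is real, so divide each part by 8:
= 1 + (9/8)i


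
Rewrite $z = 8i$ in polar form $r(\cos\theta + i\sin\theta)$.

r = |z| = sqrt(a^2 + b^2) = sqrt((0)^2 + (8)^2) = sqrt(0 + 64) = sqrt(64) = 8
a = 0 and b > 0, so z lies on the positive imaginary axis: θ = 90°
z = 8(cos 90° + i sin 90°)


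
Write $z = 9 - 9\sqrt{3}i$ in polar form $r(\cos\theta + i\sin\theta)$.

r = |z| = sqrt(a^2 + b^2) = sqrt((9)^2 + (-9*sqrt(3))^2) = sqrt(81 + 243) = sqrt(324) = 18
θ = arctan(b/a) = arctan(-15.5885/9) (quadrant-adjusted) = 300°
z = 18(cos 300° + i sin 300°)


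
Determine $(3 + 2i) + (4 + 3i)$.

(3 + 4) + (2 + 3)i = 7 + 5i


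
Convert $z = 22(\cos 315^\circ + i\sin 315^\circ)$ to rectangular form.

a = r cos θ = 22 * sqrt(2)/2 = 11*sqrt(2)
b = r sin θ = 22 * -sqrt(2)/2 = -11*sqrt(2)
z = 11*sqrt(2) - 11*sqrt(2)i


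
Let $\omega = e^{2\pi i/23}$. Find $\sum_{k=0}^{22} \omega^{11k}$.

Let ζ = ω^11 = e^(2πi·11/23). Since 23 ∤ 11, ζ ≠ 1.
Sum = Σ_{k=0}^{22} ζ^k = (ζ^23 - 1)/(ζ - 1) = (ω^{11·23} - 1)/(ζ - 1) = (1 - 1)/(ζ - 1) = 0


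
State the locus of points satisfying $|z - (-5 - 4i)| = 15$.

|z - z0| = r describes a circle centered at z0 with radius r
Here z0 = -5 - 4i and r = 15
Locus: Circle centered at (-5, -4) with radius 15


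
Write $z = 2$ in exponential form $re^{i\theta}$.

r = |z| = sqrt((2)^2 + (0)^2) = sqrt(4 + 0) = sqrt(4) = 2
b = 0 and a > 0, so z lies on the positive real axis: θ = 0
z = 2e^(i*0) = 2


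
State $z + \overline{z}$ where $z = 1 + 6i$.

z + conjugate(z) = (a + bi) + (a - bi) = 2a
= 2 * 1 = 2


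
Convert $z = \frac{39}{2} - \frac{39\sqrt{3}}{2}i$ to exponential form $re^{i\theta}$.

r = |z| = sqrt((39/2)^2 + (-39*sqrt(3)/2)^2) = sqrt(1521/4 + 4563/4) = sqrt(1521) = 39
θ = arctan(b/a) = arctan(-33.775/19.5) (quadrant-adjusted) = -60° = -π/3
z = 39e^(-i*π/3)


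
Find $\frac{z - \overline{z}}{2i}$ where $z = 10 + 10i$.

z - conjugate(z) = 2bi
(z - conjugate(z))/(2i) = 2bi/(2i) = b = 10


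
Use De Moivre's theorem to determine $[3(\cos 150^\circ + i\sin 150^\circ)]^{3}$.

By De Moivre: z^n = r^n(cos(nθ) + i sin(nθ))
= 3^3(cos(3*150°) + i sin(3*150°))
= 27(cos 90° + i sin 90°)
= 27i


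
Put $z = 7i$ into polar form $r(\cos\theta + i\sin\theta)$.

r = |z| = sqrt(a^2 + b^2) = sqrt((0)^2 + (7)^2) = sqrt(0 + 49) = sqrt(49) = 7
a = 0 and b > 0, so z lies on the positive imaginary axis: θ = 90°
z = 7(cos 90° + i sin 90°)


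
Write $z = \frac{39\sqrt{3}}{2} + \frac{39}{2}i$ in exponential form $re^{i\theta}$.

r = |z| = sqrt((39*sqrt(3)/2)^2 + (39/2)^2) = sqrt(4563/4 + 1521/4) = sqrt(1521) = 39
θ = arctan(b/a) = arctan(19.5/33.775) (quadrant-adjusted) = 30° = π/6
z = 39e^(i*π/6)


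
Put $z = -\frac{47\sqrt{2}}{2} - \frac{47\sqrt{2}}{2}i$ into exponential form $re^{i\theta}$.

r = |z| = sqrt((-47*sqrt(2)/2)^2 + (-47*sqrt(2)/2)^2) = sqrt(2209/2 + 2209/2) = sqrt(2209) = 47
θ = arctan(b/a) = arctan(-33.234/-33.234) (quadrant-adjusted) = 225° = 5π/4
z = 47e^(i*5π/4)


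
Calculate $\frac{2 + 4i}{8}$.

Divisor is real, so divide each part by 8:
= 1/4 + (1/2)i


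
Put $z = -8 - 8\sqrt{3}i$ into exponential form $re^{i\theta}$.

r = |z| = sqrt((-8)^2 + (-8*sqrt(3))^2) = sqrt(64 + 192) = sqrt(256) = 16
θ = arctan(b/a) = arctan(-13.8564/-8) (quadrant-adjusted) = -120° = -2π/3
z = 16e^(-i*2π/3)


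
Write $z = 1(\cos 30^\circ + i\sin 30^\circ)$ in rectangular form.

a = r cos θ = 1 * sqrt(3)/2 = sqrt(3)/2
b = r sin θ = 1 * 1/2 = 1/2
z = sqrt(3)/2 + (1/2)i


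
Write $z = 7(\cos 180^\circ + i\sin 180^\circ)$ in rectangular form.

a = r cos θ = 7 * -1 = -7
b = r sin θ = 7 * 0 = 0
z = -7


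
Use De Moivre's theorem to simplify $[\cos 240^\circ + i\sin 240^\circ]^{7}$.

By De Moivre: z^n = r^n(cos(nθ) + i sin(nθ))
= 1^7(cos(7*240°) + i sin(7*240°))
= 1(cos 240° + i sin 240°)
= -1/2 - (sqrt(3)/2)i


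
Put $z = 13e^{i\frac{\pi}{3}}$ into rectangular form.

a = r cos θ = 13 * 1/2 = 13/2
b = r sin θ = 13 * sqrt(3)/2 = 13*sqrt(3)/2
z = 13/2 + (13*sqrt(3)/2)i
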